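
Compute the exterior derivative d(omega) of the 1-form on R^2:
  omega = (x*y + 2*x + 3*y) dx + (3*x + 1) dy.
d(omega) = (-x) dx ∧ dy

For a 1-form omega = sum_i f_i dx_i, the exterior derivative is
  d(omega) = sum_{i < j} (∂f_j/∂x_i - ∂f_i/∂x_j) dx_i ∧ dx_j.
  coefficient of dx ∧ dy: ∂f_2/∂x - ∂f_1/∂y = ∂(3*x + 1)/∂x - ∂(x*y + 2*x + 3*y)/∂y = -x
Assembling: d(omega) = (-x) dx ∧ dy.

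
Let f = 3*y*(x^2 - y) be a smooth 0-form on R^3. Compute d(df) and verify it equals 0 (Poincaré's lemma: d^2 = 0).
d(df) = 0

Step 1: df = sum_i (∂f/∂x_i) dx_i = (6*x*y) dx + (3*x^2 - 6*y) dy + (0) dz.
Step 2: Apply d again. Using the 1-form formula, the coefficient of dx ∧ dy in d(df) is ∂^2 f/∂x ∂y - ∂^2 f/∂y ∂x = (6*x) - (6*x) = 0 (equality of mixed partials for smooth f).
Similarly for dx ∧ dz and dy ∧ dz — all coefficients vanish. So d(df) = 0.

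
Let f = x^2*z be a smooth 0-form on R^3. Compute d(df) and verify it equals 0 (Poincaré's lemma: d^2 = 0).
d(df) = 0

Step 1: df = sum_i (∂f/∂x_i) dx_i = (2*x*z) dx + (0) dy + (x^2) dz.
Step 2: Apply d again. Using the 1-form formula, the coefficient of dx ∧ dy in d(df) is ∂^2 f/∂x ∂y - ∂^2 f/∂y ∂x = (0) - (0) = 0 (equality of mixed partials for smooth f).
Similarly for dx ∧ dz and dy ∧ dz — all coefficients vanish. So d(df) = 0.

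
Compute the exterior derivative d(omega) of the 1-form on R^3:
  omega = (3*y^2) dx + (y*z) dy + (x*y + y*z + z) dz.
d(omega) = (-6*y) dx ∧ dy + (y) dx ∧ dz + (x - y + z) dy ∧ dz

For a 1-form omega = sum_i f_i dx_i, the exterior derivative is
  d(omega) = sum_{i < j} (∂f_j/∂x_i - ∂f_i/∂x_j) dx_i ∧ dx_j.
  coefficient of dx ∧ dy: ∂f_2/∂x - ∂f_1/∂y = ∂(y*z)/∂x - ∂(3*y^2)/∂y = -6*y
  coefficient of dx ∧ dz: ∂f_3/∂x - ∂f_1/∂z = ∂(x*y + y*z + z)/∂x - ∂(3*y^2)/∂z = y
  coefficient of dy ∧ dz: ∂f_3/∂y - ∂f_2/∂z = ∂(x*y + y*z + z)/∂y - ∂(y*z)/∂z = x - y + z
Assembling: d(omega) = (-6*y) dx ∧ dy + (y) dx ∧ dz + (x - y + z) dy ∧ dz.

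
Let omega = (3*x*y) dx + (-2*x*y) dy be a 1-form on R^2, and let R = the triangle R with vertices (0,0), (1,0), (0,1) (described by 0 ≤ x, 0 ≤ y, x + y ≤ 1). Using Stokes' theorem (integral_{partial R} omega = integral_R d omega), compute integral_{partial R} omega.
integral_(partial R) omega = -5/6

Stokes: integral_partial_R omega = integral_R d omega with d omega = (∂Q/∂x - ∂P/∂y) dx ∧ dy.
  ∂Q/∂x = -2*y
  ∂P/∂y = 3*x
  integrand = ∂Q/∂x - ∂P/∂y = -3*x - 2*y.
Integrating over R: integral_0^1 integral_0^{1-x} (-3*x - 2*y) dy dx = -5/6.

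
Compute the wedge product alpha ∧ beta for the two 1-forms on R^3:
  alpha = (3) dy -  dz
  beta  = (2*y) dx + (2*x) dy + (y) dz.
alpha ∧ beta = (-6*y) dx ∧ dy + (2*x + 3*y) dy ∧ dz + (2*y) dx ∧ dz

Distribute the wedge, using dx_i ∧ dx_j = -dx_j ∧ dx_i and dx_i ∧ dx_i = 0. For each pair (i, j) with i < j, the coefficient of dx_i ∧ dx_j in alpha ∧ beta is (alpha_i * beta_j - alpha_j * beta_i). Collecting: alpha ∧ beta = (-6*y) dx ∧ dy + (2*x + 3*y) dy ∧ dz + (2*y) dx ∧ dz.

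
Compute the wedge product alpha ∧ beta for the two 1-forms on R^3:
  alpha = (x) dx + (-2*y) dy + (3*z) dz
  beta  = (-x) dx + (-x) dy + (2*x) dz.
alpha ∧ beta = (-x*(x + 2*y)) dx ∧ dy + (x*(2*x + 3*z)) dx ∧ dz + (x*(-4*y + 3*z)) dy ∧ dz

Distribute the wedge, using dx_i ∧ dx_j = -dx_j ∧ dx_i and dx_i ∧ dx_i = 0. For each pair (i, j) with i < j, the coefficient of dx_i ∧ dx_j in alpha ∧ beta is (alpha_i * beta_j - alpha_j * beta_i). Collecting: alpha ∧ beta = (-x*(x + 2*y)) dx ∧ dy + (x*(2*x + 3*z)) dx ∧ dz + (x*(-4*y + 3*z)) dy ∧ dz.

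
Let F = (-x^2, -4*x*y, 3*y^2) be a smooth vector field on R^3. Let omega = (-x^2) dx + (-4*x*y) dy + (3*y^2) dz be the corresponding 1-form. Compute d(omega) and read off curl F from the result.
d(omega) = (6*y) dy ∧ dz + (0) dz ∧ dx + (-4*y) dx ∧ dy; curl F = (6*y, 0, -4*y)

d omega = sum_{i<j} (∂f_j/∂x_i - ∂f_i/∂x_j) dx_i ∧ dx_j. Under the identification (dy ∧ dz, dz ∧ dx, dx ∧ dy) ↔ (e_x, e_y, e_z), the coefficients are exactly the components of curl F. Compute:
  ∂R/∂y - ∂Q/∂z = (6*y) - (0) = 6*y
  ∂P/∂z - ∂R/∂x = (0) - (0) = 0
  ∂Q/∂x - ∂P/∂y = (-4*y) - (0) = -4*y.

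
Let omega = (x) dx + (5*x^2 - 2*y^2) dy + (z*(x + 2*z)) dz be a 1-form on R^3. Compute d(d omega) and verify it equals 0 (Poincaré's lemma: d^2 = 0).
d(d omega) = 0

Step 1: d omega = sum_{i<j} (∂f_j/∂x_i - ∂f_i/∂x_j) dx_i ∧ dx_j:
  coeff of dx ∧ dy: 10*x
  coeff of dx ∧ dz: z
  coeff of dy ∧ dz: 0
Step 2: Apply d again to each 2-form coefficient. The only possible 3-form in R^3 is dx ∧ dy ∧ dz, with coefficient
  ∂(coeff of dy∧dz)/∂x - ∂(coeff of dx∧dz)/∂y + ∂(coeff of dx∧dy)/∂z
  = ∂/∂x (0) - ∂/∂y (z) + ∂/∂z (10*x).
Each of these terms simplifies to sums of mixed partials that cancel in pairs. The result is 0 (by equality of mixed partials for smooth functions — Schwarz / Clairaut).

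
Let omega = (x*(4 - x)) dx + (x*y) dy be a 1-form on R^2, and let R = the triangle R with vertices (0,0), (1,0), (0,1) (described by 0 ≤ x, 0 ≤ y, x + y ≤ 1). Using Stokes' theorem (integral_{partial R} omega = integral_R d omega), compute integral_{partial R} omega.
integral_(partial R) omega = 1/6

Stokes: integral_partial_R omega = integral_R d omega with d omega = (∂Q/∂x - ∂P/∂y) dx ∧ dy.
  ∂Q/∂x = y
  ∂P/∂y = 0
  integrand = ∂Q/∂x - ∂P/∂y = y.
Integrating over R: integral_0^1 integral_0^{1-x} (y) dy dx = 1/6.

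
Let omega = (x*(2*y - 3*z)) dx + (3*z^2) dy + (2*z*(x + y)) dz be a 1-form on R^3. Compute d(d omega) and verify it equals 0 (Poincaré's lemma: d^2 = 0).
d(d omega) = 0

Step 1: d omega = sum_{i<j} (∂f_j/∂x_i - ∂f_i/∂x_j) dx_i ∧ dx_j:
  coeff of dx ∧ dy: -2*x
  coeff of dx ∧ dz: 3*x + 2*z
  coeff of dy ∧ dz: -4*z
Step 2: Apply d again to each 2-form coefficient. The only possible 3-form in R^3 is dx ∧ dy ∧ dz, with coefficient
  ∂(coeff of dy∧dz)/∂x - ∂(coeff of dx∧dz)/∂y + ∂(coeff of dx∧dy)/∂z
  = ∂/∂x (-4*z) - ∂/∂y (3*x + 2*z) + ∂/∂z (-2*x).
Each of these terms simplifies to sums of mixed partials that cancel in pairs. The result is 0 (by equality of mixed partials for smooth functions — Schwarz / Clairaut).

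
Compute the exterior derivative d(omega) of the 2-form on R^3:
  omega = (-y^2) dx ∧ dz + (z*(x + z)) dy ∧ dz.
d(omega) = (2*y + z) dx ∧ dy ∧ dz

For a 2-form omega = sum_{i<j} g_{ij} dx_i ∧ dx_j, the exterior derivative is
  d(omega) = sum_{i<j} d(g_{ij}) ∧ dx_i ∧ dx_j = sum_{i<j, k} (∂g_{ij}/∂x_k) dx_k ∧ dx_i ∧ dx_j.
Expand each term, using dx_k ∧ dx_i ∧ dx_j = sgn(permutation) dx_{(a)} ∧ dx_{(b)} ∧ dx_{(c)} with (a < b < c) sorted:
  d(-y^2) includes (∂/∂y)(-y^2) dy = (-2*y) dy, which multiplied by dx ∧ dz gives (2*y) dx ∧ dy ∧ dz
  d(z*(x + z)) includes (∂/∂x)(z*(x + z)) dx = (z) dx, which multiplied by dy ∧ dz gives (z) dx ∧ dy ∧ dz
Collecting like 3-forms: d(omega) = (2*y + z) dx ∧ dy ∧ dz.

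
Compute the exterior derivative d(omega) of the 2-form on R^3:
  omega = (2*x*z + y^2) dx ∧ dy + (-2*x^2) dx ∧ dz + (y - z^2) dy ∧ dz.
d(omega) = (2*x) dx ∧ dy ∧ dz

For a 2-form omega = sum_{i<j} g_{ij} dx_i ∧ dx_j, the exterior derivative is
  d(omega) = sum_{i<j} d(g_{ij}) ∧ dx_i ∧ dx_j = sum_{i<j, k} (∂g_{ij}/∂x_k) dx_k ∧ dx_i ∧ dx_j.
Expand each term, using dx_k ∧ dx_i ∧ dx_j = sgn(permutation) dx_{(a)} ∧ dx_{(b)} ∧ dx_{(c)} with (a < b < c) sorted:
  d(2*x*z + y^2) includes (∂/∂z)(2*x*z + y^2) dz = (2*x) dz, which multiplied by dx ∧ dy gives (2*x) dx ∧ dy ∧ dz
Collecting like 3-forms: d(omega) = (2*x) dx ∧ dy ∧ dz.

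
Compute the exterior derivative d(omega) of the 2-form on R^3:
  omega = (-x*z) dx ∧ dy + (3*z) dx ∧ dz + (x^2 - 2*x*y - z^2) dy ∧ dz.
d(omega) = (x - 2*y) dx ∧ dy ∧ dz

For a 2-form omega = sum_{i<j} g_{ij} dx_i ∧ dx_j, the exterior derivative is
  d(omega) = sum_{i<j} d(g_{ij}) ∧ dx_i ∧ dx_j = sum_{i<j, k} (∂g_{ij}/∂x_k) dx_k ∧ dx_i ∧ dx_j.
Expand each term, using dx_k ∧ dx_i ∧ dx_j = sgn(permutation) dx_{(a)} ∧ dx_{(b)} ∧ dx_{(c)} with (a < b < c) sorted:
  d(-x*z) includes (∂/∂z)(-x*z) dz = (-x) dz, which multiplied by dx ∧ dy gives (-x) dx ∧ dy ∧ dz
  d(x^2 - 2*x*y - z^2) includes (∂/∂x)(x^2 - 2*x*y - z^2) dx = (2*x - 2*y) dx, which multiplied by dy ∧ dz gives (2*x - 2*y) dx ∧ dy ∧ dz
Collecting like 3-forms: d(omega) = (x - 2*y) dx ∧ dy ∧ dz.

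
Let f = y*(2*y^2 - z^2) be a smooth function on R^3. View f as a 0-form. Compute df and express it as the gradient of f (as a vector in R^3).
df = (0) dx + (6*y^2 - z^2) dy + (-2*y*z) dz; grad f = (0, 6*y^2 - z^2, -2*y*z)

For a 0-form f, d f = (∂f/∂x) dx + (∂f/∂y) dy + (∂f/∂z) dz. The components of the vector representation are exactly the entries of grad f in Cartesian coordinates:
  ∂f/∂x = 0
  ∂f/∂y = 6*y^2 - z^2
  ∂f/∂z = -2*y*z.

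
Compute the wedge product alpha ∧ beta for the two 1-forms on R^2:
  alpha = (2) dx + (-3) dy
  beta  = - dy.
alpha ∧ beta = (-2) dx ∧ dy

Distribute the wedge, using dx_i ∧ dx_j = -dx_j ∧ dx_i and dx_i ∧ dx_i = 0. For each pair (i, j) with i < j, the coefficient of dx_i ∧ dx_j in alpha ∧ beta is (alpha_i * beta_j - alpha_j * beta_i). Collecting: alpha ∧ beta = (-2) dx ∧ dy.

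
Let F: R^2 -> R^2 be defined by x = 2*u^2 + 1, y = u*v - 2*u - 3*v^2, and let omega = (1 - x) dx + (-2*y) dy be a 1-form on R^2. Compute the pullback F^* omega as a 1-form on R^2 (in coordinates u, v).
F^* omega = (-8*u^3 - 2*u*v^2 + 8*u*v - 8*u + 6*v^3 - 12*v^2) du + (-2*u^2*v + 4*u^2 + 18*u*v^2 - 24*u*v - 36*v^3) dv

Using F^*(f dg) = (f ∘ F) d(g ∘ F), substitute each coordinate x_i by F_i(u, v) in f_i, and replace dx_i by d F_i = (∂F_i/∂u) du + (∂F_i/∂v) dv.
  For the x component: f_1(F) = -2*u^2; d F_1 = (4*u) du + (0) dv
  For the y component: f_2(F) = -2*u*v + 4*u + 6*v^2; d F_2 = (v - 2) du + (u - 6*v) dv
Combining and collecting du, dv coefficients:
  coeff of du: -8*u^3 - 2*u*v^2 + 8*u*v - 8*u + 6*v^3 - 12*v^2
  coeff of dv: -2*u^2*v + 4*u^2 + 18*u*v^2 - 24*u*v - 36*v^3
F^* omega = (-8*u^3 - 2*u*v^2 + 8*u*v - 8*u + 6*v^3 - 12*v^2) du + (-2*u^2*v + 4*u^2 + 18*u*v^2 - 24*u*v - 36*v^3) dv.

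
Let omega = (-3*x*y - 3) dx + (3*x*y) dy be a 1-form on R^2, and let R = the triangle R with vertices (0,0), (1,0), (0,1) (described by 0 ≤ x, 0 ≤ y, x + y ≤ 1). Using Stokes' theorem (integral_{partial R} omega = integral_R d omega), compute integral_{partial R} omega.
integral_(partial R) omega = 1

Stokes: integral_partial_R omega = integral_R d omega with d omega = (∂Q/∂x - ∂P/∂y) dx ∧ dy.
  ∂Q/∂x = 3*y
  ∂P/∂y = -3*x
  integrand = ∂Q/∂x - ∂P/∂y = 3*x + 3*y.
Integrating over R: integral_0^1 integral_0^{1-x} (3*x + 3*y) dy dx = 1.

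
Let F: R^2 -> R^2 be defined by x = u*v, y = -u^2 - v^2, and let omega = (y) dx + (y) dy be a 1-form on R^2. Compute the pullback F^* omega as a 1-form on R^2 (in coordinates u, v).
F^* omega = (2*u^3 - u^2*v + 2*u*v^2 - v^3) du + (-u^3 + 2*u^2*v - u*v^2 + 2*v^3) dv

Using F^*(f dg) = (f ∘ F) d(g ∘ F), substitute each coordinate x_i by F_i(u, v) in f_i, and replace dx_i by d F_i = (∂F_i/∂u) du + (∂F_i/∂v) dv.
  For the x component: f_1(F) = -u^2 - v^2; d F_1 = (v) du + (u) dv
  For the y component: f_2(F) = -u^2 - v^2; d F_2 = (-2*u) du + (-2*v) dv
Combining and collecting du, dv coefficients:
  coeff of du: 2*u^3 - u^2*v + 2*u*v^2 - v^3
  coeff of dv: -u^3 + 2*u^2*v - u*v^2 + 2*v^3
F^* omega = (2*u^3 - u^2*v + 2*u*v^2 - v^3) du + (-u^3 + 2*u^2*v - u*v^2 + 2*v^3) dv.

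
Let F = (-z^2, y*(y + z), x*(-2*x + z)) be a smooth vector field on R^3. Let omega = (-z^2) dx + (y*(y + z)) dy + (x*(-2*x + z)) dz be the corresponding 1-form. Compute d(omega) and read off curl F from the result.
d(omega) = (-y) dy ∧ dz + (4*x - 3*z) dz ∧ dx + (0) dx ∧ dy; curl F = (-y, 4*x - 3*z, 0)

d omega = sum_{i<j} (∂f_j/∂x_i - ∂f_i/∂x_j) dx_i ∧ dx_j. Under the identification (dy ∧ dz, dz ∧ dx, dx ∧ dy) ↔ (e_x, e_y, e_z), the coefficients are exactly the components of curl F. Compute:
  ∂R/∂y - ∂Q/∂z = (0) - (y) = -y
  ∂P/∂z - ∂R/∂x = (-2*z) - (-4*x + z) = 4*x - 3*z
  ∂Q/∂x - ∂P/∂y = (0) - (0) = 0.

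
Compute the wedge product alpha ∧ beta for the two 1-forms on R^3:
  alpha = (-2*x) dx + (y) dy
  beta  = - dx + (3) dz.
alpha ∧ beta = (-6*x) dx ∧ dz + (y) dx ∧ dy + (3*y) dy ∧ dz

Distribute the wedge, using dx_i ∧ dx_j = -dx_j ∧ dx_i and dx_i ∧ dx_i = 0. For each pair (i, j) with i < j, the coefficient of dx_i ∧ dx_j in alpha ∧ beta is (alpha_i * beta_j - alpha_j * beta_i). Collecting: alpha ∧ beta = (-6*x) dx ∧ dz + (y) dx ∧ dy + (3*y) dy ∧ dz.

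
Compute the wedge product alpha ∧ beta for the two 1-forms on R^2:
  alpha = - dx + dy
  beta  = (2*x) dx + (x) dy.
alpha ∧ beta = (-3*x) dx ∧ dy

Distribute the wedge, using dx_i ∧ dx_j = -dx_j ∧ dx_i and dx_i ∧ dx_i = 0. For each pair (i, j) with i < j, the coefficient of dx_i ∧ dx_j in alpha ∧ beta is (alpha_i * beta_j - alpha_j * beta_i). Collecting: alpha ∧ beta = (-3*x) dx ∧ dy.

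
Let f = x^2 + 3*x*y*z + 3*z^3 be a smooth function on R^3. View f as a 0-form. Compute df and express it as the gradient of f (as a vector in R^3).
df = (2*x + 3*y*z) dx + (3*x*z) dy + (3*x*y + 9*z^2) dz; grad f = (2*x + 3*y*z, 3*x*z, 3*x*y + 9*z^2)

For a 0-form f, d f = (∂f/∂x) dx + (∂f/∂y) dy + (∂f/∂z) dz. The components of the vector representation are exactly the entries of grad f in Cartesian coordinates:
  ∂f/∂x = 2*x + 3*y*z
  ∂f/∂y = 3*x*z
  ∂f/∂z = 3*x*y + 9*z^2.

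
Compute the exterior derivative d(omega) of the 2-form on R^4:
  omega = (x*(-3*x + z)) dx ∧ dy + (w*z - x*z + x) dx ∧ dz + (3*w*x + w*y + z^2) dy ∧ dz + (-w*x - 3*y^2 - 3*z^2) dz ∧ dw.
d(omega) = (3*w + x) dx ∧ dy ∧ dz + (-w + z) dx ∧ dz ∧ dw + (3*x - 5*y) dy ∧ dz ∧ dw

For a 2-form omega = sum_{i<j} g_{ij} dx_i ∧ dx_j, the exterior derivative is
  d(omega) = sum_{i<j} d(g_{ij}) ∧ dx_i ∧ dx_j = sum_{i<j, k} (∂g_{ij}/∂x_k) dx_k ∧ dx_i ∧ dx_j.
Expand each term, using dx_k ∧ dx_i ∧ dx_j = sgn(permutation) dx_{(a)} ∧ dx_{(b)} ∧ dx_{(c)} with (a < b < c) sorted:
  d(x*(-3*x + z)) includes (∂/∂z)(x*(-3*x + z)) dz = (x) dz, which multiplied by dx ∧ dy gives (x) dx ∧ dy ∧ dz
  d(w*z - x*z + x) includes (∂/∂w)(w*z - x*z + x) dw = (z) dw, which multiplied by dx ∧ dz gives (z) dx ∧ dz ∧ dw
  d(3*w*x + w*y + z^2) includes (∂/∂x)(3*w*x + w*y + z^2) dx = (3*w) dx, which multiplied by dy ∧ dz gives (3*w) dx ∧ dy ∧ dz
  d(3*w*x + w*y + z^2) includes (∂/∂w)(3*w*x + w*y + z^2) dw = (3*x + y) dw, which multiplied by dy ∧ dz gives (3*x + y) dy ∧ dz ∧ dw
  d(-w*x - 3*y^2 - 3*z^2) includes (∂/∂x)(-w*x - 3*y^2 - 3*z^2) dx = (-w) dx, which multiplied by dz ∧ dw gives (-w) dx ∧ dz ∧ dw
  d(-w*x - 3*y^2 - 3*z^2) includes (∂/∂y)(-w*x - 3*y^2 - 3*z^2) dy = (-6*y) dy, which multiplied by dz ∧ dw gives (-6*y) dy ∧ dz ∧ dw
Collecting like 3-forms: d(omega) = (3*w + x) dx ∧ dy ∧ dz + (-w + z) dx ∧ dz ∧ dw + (3*x - 5*y) dy ∧ dz ∧ dw.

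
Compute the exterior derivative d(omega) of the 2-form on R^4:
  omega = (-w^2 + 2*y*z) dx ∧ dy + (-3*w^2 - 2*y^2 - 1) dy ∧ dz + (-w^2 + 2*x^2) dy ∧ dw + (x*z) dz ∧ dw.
d(omega) = (2*y) dx ∧ dy ∧ dz + (-2*w + 4*x) dx ∧ dy ∧ dw + (-6*w) dy ∧ dz ∧ dw + (z) dx ∧ dz ∧ dw

For a 2-form omega = sum_{i<j} g_{ij} dx_i ∧ dx_j, the exterior derivative is
  d(omega) = sum_{i<j} d(g_{ij}) ∧ dx_i ∧ dx_j = sum_{i<j, k} (∂g_{ij}/∂x_k) dx_k ∧ dx_i ∧ dx_j.
Expand each term, using dx_k ∧ dx_i ∧ dx_j = sgn(permutation) dx_{(a)} ∧ dx_{(b)} ∧ dx_{(c)} with (a < b < c) sorted:
  d(-w^2 + 2*y*z) includes (∂/∂z)(-w^2 + 2*y*z) dz = (2*y) dz, which multiplied by dx ∧ dy gives (2*y) dx ∧ dy ∧ dz
  d(-w^2 + 2*y*z) includes (∂/∂w)(-w^2 + 2*y*z) dw = (-2*w) dw, which multiplied by dx ∧ dy gives (-2*w) dx ∧ dy ∧ dw
  d(-3*w^2 - 2*y^2 - 1) includes (∂/∂w)(-3*w^2 - 2*y^2 - 1) dw = (-6*w) dw, which multiplied by dy ∧ dz gives (-6*w) dy ∧ dz ∧ dw
  d(-w^2 + 2*x^2) includes (∂/∂x)(-w^2 + 2*x^2) dx = (4*x) dx, which multiplied by dy ∧ dw gives (4*x) dx ∧ dy ∧ dw
  d(x*z) includes (∂/∂x)(x*z) dx = (z) dx, which multiplied by dz ∧ dw gives (z) dx ∧ dz ∧ dw
Collecting like 3-forms: d(omega) = (2*y) dx ∧ dy ∧ dz + (-2*w + 4*x) dx ∧ dy ∧ dw + (-6*w) dy ∧ dz ∧ dw + (z) dx ∧ dz ∧ dw.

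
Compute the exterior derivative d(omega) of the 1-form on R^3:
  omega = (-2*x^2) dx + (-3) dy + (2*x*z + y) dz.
d(omega) = (2*z) dx ∧ dz + (1) dy ∧ dz

For a 1-form omega = sum_i f_i dx_i, the exterior derivative is
  d(omega) = sum_{i < j} (∂f_j/∂x_i - ∂f_i/∂x_j) dx_i ∧ dx_j.
  coefficient of dx ∧ dz: ∂f_3/∂x - ∂f_1/∂z = ∂(2*x*z + y)/∂x - ∂(-2*x^2)/∂z = 2*z
  coefficient of dy ∧ dz: ∂f_3/∂y - ∂f_2/∂z = ∂(2*x*z + y)/∂y - ∂(-3)/∂z = 1
Assembling: d(omega) = (2*z) dx ∧ dz + (1) dy ∧ dz.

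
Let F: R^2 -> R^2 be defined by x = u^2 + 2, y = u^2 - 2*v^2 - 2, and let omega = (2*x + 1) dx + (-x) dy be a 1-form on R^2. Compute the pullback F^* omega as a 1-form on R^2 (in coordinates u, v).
F^* omega = (2*u*(u^2 + 3)) du + (4*v*(u^2 + 2)) dv

Using F^*(f dg) = (f ∘ F) d(g ∘ F), substitute each coordinate x_i by F_i(u, v) in f_i, and replace dx_i by d F_i = (∂F_i/∂u) du + (∂F_i/∂v) dv.
  For the x component: f_1(F) = 2*u^2 + 5; d F_1 = (2*u) du + (0) dv
  For the y component: f_2(F) = -u^2 - 2; d F_2 = (2*u) du + (-4*v) dv
Combining and collecting du, dv coefficients:
  coeff of du: 2*u*(u^2 + 3)
  coeff of dv: 4*v*(u^2 + 2)
F^* omega = (2*u*(u^2 + 3)) du + (4*v*(u^2 + 2)) dv.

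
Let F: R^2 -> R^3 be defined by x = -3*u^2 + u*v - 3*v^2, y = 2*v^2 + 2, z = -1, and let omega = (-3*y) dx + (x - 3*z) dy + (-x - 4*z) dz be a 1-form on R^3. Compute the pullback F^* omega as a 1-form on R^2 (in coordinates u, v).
F^* omega = (36*u*v^2 + 36*u - 6*v^3 - 6*v) du + (-12*u^2*v - 2*u*v^2 - 6*u + 24*v^3 + 48*v) dv

Using F^*(f dg) = (f ∘ F) d(g ∘ F), substitute each coordinate x_i by F_i(u, v) in f_i, and replace dx_i by d F_i = (∂F_i/∂u) du + (∂F_i/∂v) dv.
  For the x component: f_1(F) = -6*v^2 - 6; d F_1 = (-6*u + v) du + (u - 6*v) dv
  For the y component: f_2(F) = -3*u^2 + u*v - 3*v^2 + 3; d F_2 = (0) du + (4*v) dv
  For the z component: f_3(F) = 3*u^2 - u*v + 3*v^2 + 4; d F_3 = (0) du + (0) dv
Combining and collecting du, dv coefficients:
  coeff of du: 36*u*v^2 + 36*u - 6*v^3 - 6*v
  coeff of dv: -12*u^2*v - 2*u*v^2 - 6*u + 24*v^3 + 48*v
F^* omega = (36*u*v^2 + 36*u - 6*v^3 - 6*v) du + (-12*u^2*v - 2*u*v^2 - 6*u + 24*v^3 + 48*v) dv.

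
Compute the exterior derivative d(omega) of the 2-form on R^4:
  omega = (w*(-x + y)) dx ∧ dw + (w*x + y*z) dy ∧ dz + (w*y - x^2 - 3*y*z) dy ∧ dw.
d(omega) = (-w - 2*x) dx ∧ dy ∧ dw + (w) dx ∧ dy ∧ dz + (x + 3*y) dy ∧ dz ∧ dw

For a 2-form omega = sum_{i<j} g_{ij} dx_i ∧ dx_j, the exterior derivative is
  d(omega) = sum_{i<j} d(g_{ij}) ∧ dx_i ∧ dx_j = sum_{i<j, k} (∂g_{ij}/∂x_k) dx_k ∧ dx_i ∧ dx_j.
Expand each term, using dx_k ∧ dx_i ∧ dx_j = sgn(permutation) dx_{(a)} ∧ dx_{(b)} ∧ dx_{(c)} with (a < b < c) sorted:
  d(w*(-x + y)) includes (∂/∂y)(w*(-x + y)) dy = (w) dy, which multiplied by dx ∧ dw gives (-w) dx ∧ dy ∧ dw
  d(w*x + y*z) includes (∂/∂x)(w*x + y*z) dx = (w) dx, which multiplied by dy ∧ dz gives (w) dx ∧ dy ∧ dz
  d(w*x + y*z) includes (∂/∂w)(w*x + y*z) dw = (x) dw, which multiplied by dy ∧ dz gives (x) dy ∧ dz ∧ dw
  d(w*y - x^2 - 3*y*z) includes (∂/∂x)(w*y - x^2 - 3*y*z) dx = (-2*x) dx, which multiplied by dy ∧ dw gives (-2*x) dx ∧ dy ∧ dw
  d(w*y - x^2 - 3*y*z) includes (∂/∂z)(w*y - x^2 - 3*y*z) dz = (-3*y) dz, which multiplied by dy ∧ dw gives (3*y) dy ∧ dz ∧ dw
Collecting like 3-forms: d(omega) = (-w - 2*x) dx ∧ dy ∧ dw + (w) dx ∧ dy ∧ dz + (x + 3*y) dy ∧ dz ∧ dw.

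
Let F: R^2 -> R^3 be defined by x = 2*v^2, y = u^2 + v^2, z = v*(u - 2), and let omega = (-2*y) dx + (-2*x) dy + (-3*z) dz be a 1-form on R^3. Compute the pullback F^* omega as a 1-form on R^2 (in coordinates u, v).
F^* omega = (v^2*(6 - 11*u)) du + (v*(-11*u^2 + 12*u - 16*v^2 - 12)) dv

Using F^*(f dg) = (f ∘ F) d(g ∘ F), substitute each coordinate x_i by F_i(u, v) in f_i, and replace dx_i by d F_i = (∂F_i/∂u) du + (∂F_i/∂v) dv.
  For the x component: f_1(F) = -2*u^2 - 2*v^2; d F_1 = (0) du + (4*v) dv
  For the y component: f_2(F) = -4*v^2; d F_2 = (2*u) du + (2*v) dv
  For the z component: f_3(F) = 3*v*(2 - u); d F_3 = (v) du + (u - 2) dv
Combining and collecting du, dv coefficients:
  coeff of du: v^2*(6 - 11*u)
  coeff of dv: v*(-11*u^2 + 12*u - 16*v^2 - 12)
F^* omega = (v^2*(6 - 11*u)) du + (v*(-11*u^2 + 12*u - 16*v^2 - 12)) dv.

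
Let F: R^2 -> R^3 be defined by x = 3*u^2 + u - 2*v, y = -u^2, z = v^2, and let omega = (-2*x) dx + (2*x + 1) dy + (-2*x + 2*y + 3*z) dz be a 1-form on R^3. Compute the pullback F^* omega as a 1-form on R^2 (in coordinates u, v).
F^* omega = (-48*u^3 - 22*u^2 + 32*u*v - 4*u + 4*v) du + (-16*u^2*v + 12*u^2 - 4*u*v + 4*u + 6*v^3 + 8*v^2 - 8*v) dv

Using F^*(f dg) = (f ∘ F) d(g ∘ F), substitute each coordinate x_i by F_i(u, v) in f_i, and replace dx_i by d F_i = (∂F_i/∂u) du + (∂F_i/∂v) dv.
  For the x component: f_1(F) = -6*u^2 - 2*u + 4*v; d F_1 = (6*u + 1) du + (-2) dv
  For the y component: f_2(F) = 6*u^2 + 2*u - 4*v + 1; d F_2 = (-2*u) du + (0) dv
  For the z component: f_3(F) = -8*u^2 - 2*u + 3*v^2 + 4*v; d F_3 = (0) du + (2*v) dv
Combining and collecting du, dv coefficients:
  coeff of du: -48*u^3 - 22*u^2 + 32*u*v - 4*u + 4*v
  coeff of dv: -16*u^2*v + 12*u^2 - 4*u*v + 4*u + 6*v^3 + 8*v^2 - 8*v
F^* omega = (-48*u^3 - 22*u^2 + 32*u*v - 4*u + 4*v) du + (-16*u^2*v + 12*u^2 - 4*u*v + 4*u + 6*v^3 + 8*v^2 - 8*v) dv.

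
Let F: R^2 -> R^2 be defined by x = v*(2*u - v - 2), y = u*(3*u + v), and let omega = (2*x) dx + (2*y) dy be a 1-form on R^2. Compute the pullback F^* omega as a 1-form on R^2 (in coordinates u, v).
F^* omega = (36*u^3 + 18*u^2*v + 10*u*v^2 - 4*v^3 - 8*v^2) du + (6*u^3 + 10*u^2*v - 12*u*v^2 - 16*u*v + 4*v^3 + 12*v^2 + 8*v) dv

Using F^*(f dg) = (f ∘ F) d(g ∘ F), substitute each coordinate x_i by F_i(u, v) in f_i, and replace dx_i by d F_i = (∂F_i/∂u) du + (∂F_i/∂v) dv.
  For the x component: f_1(F) = 2*v*(2*u - v - 2); d F_1 = (2*v) du + (2*u - 2*v - 2) dv
  For the y component: f_2(F) = 2*u*(3*u + v); d F_2 = (6*u + v) du + (u) dv
Combining and collecting du, dv coefficients:
  coeff of du: 36*u^3 + 18*u^2*v + 10*u*v^2 - 4*v^3 - 8*v^2
  coeff of dv: 6*u^3 + 10*u^2*v - 12*u*v^2 - 16*u*v + 4*v^3 + 12*v^2 + 8*v
F^* omega = (36*u^3 + 18*u^2*v + 10*u*v^2 - 4*v^3 - 8*v^2) du + (6*u^3 + 10*u^2*v - 12*u*v^2 - 16*u*v + 4*v^3 + 12*v^2 + 8*v) dv.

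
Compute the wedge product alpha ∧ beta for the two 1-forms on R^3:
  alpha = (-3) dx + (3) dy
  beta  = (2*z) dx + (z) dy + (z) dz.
alpha ∧ beta = (-9*z) dx ∧ dy + (-3*z) dx ∧ dz + (3*z) dy ∧ dz

Distribute the wedge, using dx_i ∧ dx_j = -dx_j ∧ dx_i and dx_i ∧ dx_i = 0. For each pair (i, j) with i < j, the coefficient of dx_i ∧ dx_j in alpha ∧ beta is (alpha_i * beta_j - alpha_j * beta_i). Collecting: alpha ∧ beta = (-9*z) dx ∧ dy + (-3*z) dx ∧ dz + (3*z) dy ∧ dz.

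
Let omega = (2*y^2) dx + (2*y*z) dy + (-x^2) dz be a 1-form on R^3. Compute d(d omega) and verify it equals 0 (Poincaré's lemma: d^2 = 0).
d(d omega) = 0

Step 1: d omega = sum_{i<j} (∂f_j/∂x_i - ∂f_i/∂x_j) dx_i ∧ dx_j:
  coeff of dx ∧ dy: -4*y
  coeff of dx ∧ dz: -2*x
  coeff of dy ∧ dz: -2*y
Step 2: Apply d again to each 2-form coefficient. The only possible 3-form in R^3 is dx ∧ dy ∧ dz, with coefficient
  ∂(coeff of dy∧dz)/∂x - ∂(coeff of dx∧dz)/∂y + ∂(coeff of dx∧dy)/∂z
  = ∂/∂x (-2*y) - ∂/∂y (-2*x) + ∂/∂z (-4*y).
Each of these terms simplifies to sums of mixed partials that cancel in pairs. The result is 0 (by equality of mixed partials for smooth functions — Schwarz / Clairaut).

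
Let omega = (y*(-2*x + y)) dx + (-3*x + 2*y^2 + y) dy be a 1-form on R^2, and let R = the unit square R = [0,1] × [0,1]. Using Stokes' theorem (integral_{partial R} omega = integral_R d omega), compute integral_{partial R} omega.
integral_(partial R) omega = -3

Stokes: integral_partial_R omega = integral_R d omega with d omega = (∂Q/∂x - ∂P/∂y) dx ∧ dy.
  ∂Q/∂x = -3
  ∂P/∂y = -2*x + 2*y
  integrand = ∂Q/∂x - ∂P/∂y = 2*x - 2*y - 3.
Integrating over R: integral_0^1 integral_0^1 (2*x - 2*y - 3) dx dy = -3.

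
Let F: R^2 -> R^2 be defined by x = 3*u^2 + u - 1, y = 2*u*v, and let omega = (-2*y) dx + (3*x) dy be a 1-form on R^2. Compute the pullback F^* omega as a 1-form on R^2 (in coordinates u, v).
F^* omega = (2*v*(-3*u^2 + u - 3)) du + (6*u*(3*u^2 + u - 1)) dv

Using F^*(f dg) = (f ∘ F) d(g ∘ F), substitute each coordinate x_i by F_i(u, v) in f_i, and replace dx_i by d F_i = (∂F_i/∂u) du + (∂F_i/∂v) dv.
  For the x component: f_1(F) = -4*u*v; d F_1 = (6*u + 1) du + (0) dv
  For the y component: f_2(F) = 9*u^2 + 3*u - 3; d F_2 = (2*v) du + (2*u) dv
Combining and collecting du, dv coefficients:
  coeff of du: 2*v*(-3*u^2 + u - 3)
  coeff of dv: 6*u*(3*u^2 + u - 1)
F^* omega = (2*v*(-3*u^2 + u - 3)) du + (6*u*(3*u^2 + u - 1)) dv.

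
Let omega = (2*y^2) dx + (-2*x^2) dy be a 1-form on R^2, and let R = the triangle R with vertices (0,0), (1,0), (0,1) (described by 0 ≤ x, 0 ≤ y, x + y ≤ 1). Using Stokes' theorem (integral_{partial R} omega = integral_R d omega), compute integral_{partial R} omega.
integral_(partial R) omega = -4/3

Stokes: integral_partial_R omega = integral_R d omega with d omega = (∂Q/∂x - ∂P/∂y) dx ∧ dy.
  ∂Q/∂x = -4*x
  ∂P/∂y = 4*y
  integrand = ∂Q/∂x - ∂P/∂y = -4*x - 4*y.
Integrating over R: integral_0^1 integral_0^{1-x} (-4*x - 4*y) dy dx = -4/3.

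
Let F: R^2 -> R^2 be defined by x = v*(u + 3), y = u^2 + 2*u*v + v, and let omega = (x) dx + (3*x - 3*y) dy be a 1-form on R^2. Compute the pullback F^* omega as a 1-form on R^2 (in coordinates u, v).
F^* omega = (-6*u^3 - 12*u^2*v - 5*u*v^2 + 12*u*v + 15*v^2) du + (-6*u^3 - 5*u^2*v - 3*u^2 + 15*u*v + 15*v) dv

Using F^*(f dg) = (f ∘ F) d(g ∘ F), substitute each coordinate x_i by F_i(u, v) in f_i, and replace dx_i by d F_i = (∂F_i/∂u) du + (∂F_i/∂v) dv.
  For the x component: f_1(F) = v*(u + 3); d F_1 = (v) du + (u + 3) dv
  For the y component: f_2(F) = -3*u^2 - 3*u*v + 6*v; d F_2 = (2*u + 2*v) du + (2*u + 1) dv
Combining and collecting du, dv coefficients:
  coeff of du: -6*u^3 - 12*u^2*v - 5*u*v^2 + 12*u*v + 15*v^2
  coeff of dv: -6*u^3 - 5*u^2*v - 3*u^2 + 15*u*v + 15*v
F^* omega = (-6*u^3 - 12*u^2*v - 5*u*v^2 + 12*u*v + 15*v^2) du + (-6*u^3 - 5*u^2*v - 3*u^2 + 15*u*v + 15*v) dv.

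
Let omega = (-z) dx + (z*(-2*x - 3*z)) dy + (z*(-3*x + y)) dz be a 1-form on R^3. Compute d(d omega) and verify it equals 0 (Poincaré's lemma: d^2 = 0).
d(d omega) = 0

Step 1: d omega = sum_{i<j} (∂f_j/∂x_i - ∂f_i/∂x_j) dx_i ∧ dx_j:
  coeff of dx ∧ dy: -2*z
  coeff of dx ∧ dz: 1 - 3*z
  coeff of dy ∧ dz: 2*x + 7*z
Step 2: Apply d again to each 2-form coefficient. The only possible 3-form in R^3 is dx ∧ dy ∧ dz, with coefficient
  ∂(coeff of dy∧dz)/∂x - ∂(coeff of dx∧dz)/∂y + ∂(coeff of dx∧dy)/∂z
  = ∂/∂x (2*x + 7*z) - ∂/∂y (1 - 3*z) + ∂/∂z (-2*z).
Each of these terms simplifies to sums of mixed partials that cancel in pairs. The result is 0 (by equality of mixed partials for smooth functions — Schwarz / Clairaut).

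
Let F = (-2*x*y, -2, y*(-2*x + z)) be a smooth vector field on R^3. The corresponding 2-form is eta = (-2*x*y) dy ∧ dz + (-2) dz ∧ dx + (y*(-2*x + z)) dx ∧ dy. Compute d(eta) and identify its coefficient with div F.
d(eta) = (-y) dx ∧ dy ∧ dz; div F = -y

For a 2-form in R^3 of the form above, applying d gives a 3-form with coefficient ∂P/∂x + ∂Q/∂y + ∂R/∂z:
  ∂P/∂x = -2*y
  ∂Q/∂y = 0
  ∂R/∂z = y
Sum = -y, which is exactly div F.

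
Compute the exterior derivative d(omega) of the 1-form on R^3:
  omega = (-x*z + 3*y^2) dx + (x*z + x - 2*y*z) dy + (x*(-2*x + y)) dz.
d(omega) = (-6*y + z + 1) dx ∧ dy + (-3*x + y) dx ∧ dz + (2*y) dy ∧ dz

For a 1-form omega = sum_i f_i dx_i, the exterior derivative is
  d(omega) = sum_{i < j} (∂f_j/∂x_i - ∂f_i/∂x_j) dx_i ∧ dx_j.
  coefficient of dx ∧ dy: ∂f_2/∂x - ∂f_1/∂y = ∂(x*z + x - 2*y*z)/∂x - ∂(-x*z + 3*y^2)/∂y = -6*y + z + 1
  coefficient of dx ∧ dz: ∂f_3/∂x - ∂f_1/∂z = ∂(x*(-2*x + y))/∂x - ∂(-x*z + 3*y^2)/∂z = -3*x + y
  coefficient of dy ∧ dz: ∂f_3/∂y - ∂f_2/∂z = ∂(x*(-2*x + y))/∂y - ∂(x*z + x - 2*y*z)/∂z = 2*y
Assembling: d(omega) = (-6*y + z + 1) dx ∧ dy + (-3*x + y) dx ∧ dz + (2*y) dy ∧ dz.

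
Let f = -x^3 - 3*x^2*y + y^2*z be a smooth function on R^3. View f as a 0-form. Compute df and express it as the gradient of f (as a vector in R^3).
df = (3*x*(-x - 2*y)) dx + (-3*x^2 + 2*y*z) dy + (y^2) dz; grad f = (3*x*(-x - 2*y), -3*x^2 + 2*y*z, y^2)

For a 0-form f, d f = (∂f/∂x) dx + (∂f/∂y) dy + (∂f/∂z) dz. The components of the vector representation are exactly the entries of grad f in Cartesian coordinates:
  ∂f/∂x = 3*x*(-x - 2*y)
  ∂f/∂y = -3*x^2 + 2*y*z
  ∂f/∂z = y^2.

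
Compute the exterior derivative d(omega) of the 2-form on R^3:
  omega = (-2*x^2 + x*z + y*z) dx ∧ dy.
d(omega) = (x + y) dx ∧ dy ∧ dz

For a 2-form omega = sum_{i<j} g_{ij} dx_i ∧ dx_j, the exterior derivative is
  d(omega) = sum_{i<j} d(g_{ij}) ∧ dx_i ∧ dx_j = sum_{i<j, k} (∂g_{ij}/∂x_k) dx_k ∧ dx_i ∧ dx_j.
Expand each term, using dx_k ∧ dx_i ∧ dx_j = sgn(permutation) dx_{(a)} ∧ dx_{(b)} ∧ dx_{(c)} with (a < b < c) sorted:
  d(-2*x^2 + x*z + y*z) includes (∂/∂z)(-2*x^2 + x*z + y*z) dz = (x + y) dz, which multiplied by dx ∧ dy gives (x + y) dx ∧ dy ∧ dz
Collecting like 3-forms: d(omega) = (x + y) dx ∧ dy ∧ dz.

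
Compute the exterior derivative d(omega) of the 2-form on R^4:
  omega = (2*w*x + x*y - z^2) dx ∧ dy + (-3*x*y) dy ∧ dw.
d(omega) = (-2*z) dx ∧ dy ∧ dz + (2*x - 3*y) dx ∧ dy ∧ dw

For a 2-form omega = sum_{i<j} g_{ij} dx_i ∧ dx_j, the exterior derivative is
  d(omega) = sum_{i<j} d(g_{ij}) ∧ dx_i ∧ dx_j = sum_{i<j, k} (∂g_{ij}/∂x_k) dx_k ∧ dx_i ∧ dx_j.
Expand each term, using dx_k ∧ dx_i ∧ dx_j = sgn(permutation) dx_{(a)} ∧ dx_{(b)} ∧ dx_{(c)} with (a < b < c) sorted:
  d(2*w*x + x*y - z^2) includes (∂/∂z)(2*w*x + x*y - z^2) dz = (-2*z) dz, which multiplied by dx ∧ dy gives (-2*z) dx ∧ dy ∧ dz
  d(2*w*x + x*y - z^2) includes (∂/∂w)(2*w*x + x*y - z^2) dw = (2*x) dw, which multiplied by dx ∧ dy gives (2*x) dx ∧ dy ∧ dw
  d(-3*x*y) includes (∂/∂x)(-3*x*y) dx = (-3*y) dx, which multiplied by dy ∧ dw gives (-3*y) dx ∧ dy ∧ dw
Collecting like 3-forms: d(omega) = (-2*z) dx ∧ dy ∧ dz + (2*x - 3*y) dx ∧ dy ∧ dw.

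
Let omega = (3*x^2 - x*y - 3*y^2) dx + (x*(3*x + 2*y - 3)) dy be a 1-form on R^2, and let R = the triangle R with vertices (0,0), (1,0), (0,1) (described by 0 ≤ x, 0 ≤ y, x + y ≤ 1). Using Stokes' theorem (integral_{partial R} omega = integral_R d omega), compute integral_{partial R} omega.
integral_(partial R) omega = 1

Stokes: integral_partial_R omega = integral_R d omega with d omega = (∂Q/∂x - ∂P/∂y) dx ∧ dy.
  ∂Q/∂x = 6*x + 2*y - 3
  ∂P/∂y = -x - 6*y
  integrand = ∂Q/∂x - ∂P/∂y = 7*x + 8*y - 3.
Integrating over R: integral_0^1 integral_0^{1-x} (7*x + 8*y - 3) dy dx = 1.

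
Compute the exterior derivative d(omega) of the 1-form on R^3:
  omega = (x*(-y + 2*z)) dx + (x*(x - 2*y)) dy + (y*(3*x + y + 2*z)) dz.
d(omega) = (3*x - 2*y) dx ∧ dy + (-2*x + 3*y) dx ∧ dz + (3*x + 2*y + 2*z) dy ∧ dz

For a 1-form omega = sum_i f_i dx_i, the exterior derivative is
  d(omega) = sum_{i < j} (∂f_j/∂x_i - ∂f_i/∂x_j) dx_i ∧ dx_j.
  coefficient of dx ∧ dy: ∂f_2/∂x - ∂f_1/∂y = ∂(x*(x - 2*y))/∂x - ∂(x*(-y + 2*z))/∂y = 3*x - 2*y
  coefficient of dx ∧ dz: ∂f_3/∂x - ∂f_1/∂z = ∂(y*(3*x + y + 2*z))/∂x - ∂(x*(-y + 2*z))/∂z = -2*x + 3*y
  coefficient of dy ∧ dz: ∂f_3/∂y - ∂f_2/∂z = ∂(y*(3*x + y + 2*z))/∂y - ∂(x*(x - 2*y))/∂z = 3*x + 2*y + 2*z
Assembling: d(omega) = (3*x - 2*y) dx ∧ dy + (-2*x + 3*y) dx ∧ dz + (3*x + 2*y + 2*z) dy ∧ dz.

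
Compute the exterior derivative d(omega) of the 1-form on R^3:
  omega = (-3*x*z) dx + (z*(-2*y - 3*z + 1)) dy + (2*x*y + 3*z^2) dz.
d(omega) = (3*x + 2*y) dx ∧ dz + (2*x + 2*y + 6*z - 1) dy ∧ dz

For a 1-form omega = sum_i f_i dx_i, the exterior derivative is
  d(omega) = sum_{i < j} (∂f_j/∂x_i - ∂f_i/∂x_j) dx_i ∧ dx_j.
  coefficient of dx ∧ dz: ∂f_3/∂x - ∂f_1/∂z = ∂(2*x*y + 3*z^2)/∂x - ∂(-3*x*z)/∂z = 3*x + 2*y
  coefficient of dy ∧ dz: ∂f_3/∂y - ∂f_2/∂z = ∂(2*x*y + 3*z^2)/∂y - ∂(z*(-2*y - 3*z + 1))/∂z = 2*x + 2*y + 6*z - 1
Assembling: d(omega) = (3*x + 2*y) dx ∧ dz + (2*x + 2*y + 6*z - 1) dy ∧ dz.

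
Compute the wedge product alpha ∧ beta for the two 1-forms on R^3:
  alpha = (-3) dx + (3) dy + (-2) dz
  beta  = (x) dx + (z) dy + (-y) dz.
alpha ∧ beta = (-3*x - 3*z) dx ∧ dy + (2*x + 3*y) dx ∧ dz + (-3*y + 2*z) dy ∧ dz

Distribute the wedge, using dx_i ∧ dx_j = -dx_j ∧ dx_i and dx_i ∧ dx_i = 0. For each pair (i, j) with i < j, the coefficient of dx_i ∧ dx_j in alpha ∧ beta is (alpha_i * beta_j - alpha_j * beta_i). Collecting: alpha ∧ beta = (-3*x - 3*z) dx ∧ dy + (2*x + 3*y) dx ∧ dz + (-3*y + 2*z) dy ∧ dz.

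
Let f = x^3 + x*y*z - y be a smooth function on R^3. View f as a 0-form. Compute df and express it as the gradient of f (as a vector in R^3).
df = (3*x^2 + y*z) dx + (x*z - 1) dy + (x*y) dz; grad f = (3*x^2 + y*z, x*z - 1, x*y)

For a 0-form f, d f = (∂f/∂x) dx + (∂f/∂y) dy + (∂f/∂z) dz. The components of the vector representation are exactly the entries of grad f in Cartesian coordinates:
  ∂f/∂x = 3*x^2 + y*z
  ∂f/∂y = x*z - 1
  ∂f/∂z = x*y.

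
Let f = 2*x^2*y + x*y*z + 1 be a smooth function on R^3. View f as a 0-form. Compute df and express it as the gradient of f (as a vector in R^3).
df = (y*(4*x + z)) dx + (x*(2*x + z)) dy + (x*y) dz; grad f = (y*(4*x + z), x*(2*x + z), x*y)

For a 0-form f, d f = (∂f/∂x) dx + (∂f/∂y) dy + (∂f/∂z) dz. The components of the vector representation are exactly the entries of grad f in Cartesian coordinates:
  ∂f/∂x = y*(4*x + z)
  ∂f/∂y = x*(2*x + z)
  ∂f/∂z = x*y.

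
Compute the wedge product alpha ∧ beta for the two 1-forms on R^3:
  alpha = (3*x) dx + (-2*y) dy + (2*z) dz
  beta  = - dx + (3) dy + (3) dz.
alpha ∧ beta = (9*x - 2*y) dx ∧ dy + (9*x + 2*z) dx ∧ dz + (-6*y - 6*z) dy ∧ dz

Distribute the wedge, using dx_i ∧ dx_j = -dx_j ∧ dx_i and dx_i ∧ dx_i = 0. For each pair (i, j) with i < j, the coefficient of dx_i ∧ dx_j in alpha ∧ beta is (alpha_i * beta_j - alpha_j * beta_i). Collecting: alpha ∧ beta = (9*x - 2*y) dx ∧ dy + (9*x + 2*z) dx ∧ dz + (-6*y - 6*z) dy ∧ dz.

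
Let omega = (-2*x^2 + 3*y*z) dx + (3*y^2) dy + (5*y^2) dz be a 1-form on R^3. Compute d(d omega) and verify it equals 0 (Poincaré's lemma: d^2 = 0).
d(d omega) = 0

Step 1: d omega = sum_{i<j} (∂f_j/∂x_i - ∂f_i/∂x_j) dx_i ∧ dx_j:
  coeff of dx ∧ dy: -3*z
  coeff of dx ∧ dz: -3*y
  coeff of dy ∧ dz: 10*y
Step 2: Apply d again to each 2-form coefficient. The only possible 3-form in R^3 is dx ∧ dy ∧ dz, with coefficient
  ∂(coeff of dy∧dz)/∂x - ∂(coeff of dx∧dz)/∂y + ∂(coeff of dx∧dy)/∂z
  = ∂/∂x (10*y) - ∂/∂y (-3*y) + ∂/∂z (-3*z).
Each of these terms simplifies to sums of mixed partials that cancel in pairs. The result is 0 (by equality of mixed partials for smooth functions — Schwarz / Clairaut).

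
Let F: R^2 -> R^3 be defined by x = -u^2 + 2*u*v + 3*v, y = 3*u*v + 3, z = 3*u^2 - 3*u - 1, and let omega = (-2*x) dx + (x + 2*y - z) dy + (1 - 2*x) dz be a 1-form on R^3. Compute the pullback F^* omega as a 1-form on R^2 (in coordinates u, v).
F^* omega = (8*u^3 - 24*u^2*v - 6*u^2 + 16*u*v^2 - 3*u*v + 6*u - 3*v^2 + 39*v - 3) du + (-8*u^3 + 16*u^2*v + 15*u^2 - 15*u*v + 21*u - 18*v) dv

Using F^*(f dg) = (f ∘ F) d(g ∘ F), substitute each coordinate x_i by F_i(u, v) in f_i, and replace dx_i by d F_i = (∂F_i/∂u) du + (∂F_i/∂v) dv.
  For the x component: f_1(F) = 2*u^2 - 4*u*v - 6*v; d F_1 = (-2*u + 2*v) du + (2*u + 3) dv
  For the y component: f_2(F) = -4*u^2 + 8*u*v + 3*u + 3*v + 7; d F_2 = (3*v) du + (3*u) dv
  For the z component: f_3(F) = 2*u^2 - 4*u*v - 6*v + 1; d F_3 = (6*u - 3) du + (0) dv
Combining and collecting du, dv coefficients:
  coeff of du: 8*u^3 - 24*u^2*v - 6*u^2 + 16*u*v^2 - 3*u*v + 6*u - 3*v^2 + 39*v - 3
  coeff of dv: -8*u^3 + 16*u^2*v + 15*u^2 - 15*u*v + 21*u - 18*v
F^* omega = (8*u^3 - 24*u^2*v - 6*u^2 + 16*u*v^2 - 3*u*v + 6*u - 3*v^2 + 39*v - 3) du + (-8*u^3 + 16*u^2*v + 15*u^2 - 15*u*v + 21*u - 18*v) dv.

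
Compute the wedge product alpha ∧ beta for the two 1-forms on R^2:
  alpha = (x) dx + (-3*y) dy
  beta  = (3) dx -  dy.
alpha ∧ beta = (-x + 9*y) dx ∧ dy

Distribute the wedge, using dx_i ∧ dx_j = -dx_j ∧ dx_i and dx_i ∧ dx_i = 0. For each pair (i, j) with i < j, the coefficient of dx_i ∧ dx_j in alpha ∧ beta is (alpha_i * beta_j - alpha_j * beta_i). Collecting: alpha ∧ beta = (-x + 9*y) dx ∧ dy.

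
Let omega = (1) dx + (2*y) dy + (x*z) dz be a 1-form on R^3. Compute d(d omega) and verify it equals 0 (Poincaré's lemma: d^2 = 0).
d(d omega) = 0

Step 1: d omega = sum_{i<j} (∂f_j/∂x_i - ∂f_i/∂x_j) dx_i ∧ dx_j:
  coeff of dx ∧ dy: 0
  coeff of dx ∧ dz: z
  coeff of dy ∧ dz: 0
Step 2: Apply d again to each 2-form coefficient. The only possible 3-form in R^3 is dx ∧ dy ∧ dz, with coefficient
  ∂(coeff of dy∧dz)/∂x - ∂(coeff of dx∧dz)/∂y + ∂(coeff of dx∧dy)/∂z
  = ∂/∂x (0) - ∂/∂y (z) + ∂/∂z (0).
Each of these terms simplifies to sums of mixed partials that cancel in pairs. The result is 0 (by equality of mixed partials for smooth functions — Schwarz / Clairaut).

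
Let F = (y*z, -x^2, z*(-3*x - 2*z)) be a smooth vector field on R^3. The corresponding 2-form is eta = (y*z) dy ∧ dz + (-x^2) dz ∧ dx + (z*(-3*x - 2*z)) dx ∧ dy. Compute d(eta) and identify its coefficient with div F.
d(eta) = (-3*x - 4*z) dx ∧ dy ∧ dz; div F = -3*x - 4*z

For a 2-form in R^3 of the form above, applying d gives a 3-form with coefficient ∂P/∂x + ∂Q/∂y + ∂R/∂z:
  ∂P/∂x = 0
  ∂Q/∂y = 0
  ∂R/∂z = -3*x - 4*z
Sum = -3*x - 4*z, which is exactly div F.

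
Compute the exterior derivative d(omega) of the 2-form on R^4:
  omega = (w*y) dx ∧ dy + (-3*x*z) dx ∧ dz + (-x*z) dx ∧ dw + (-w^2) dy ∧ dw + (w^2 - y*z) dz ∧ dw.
d(omega) = (y) dx ∧ dy ∧ dw + (x) dx ∧ dz ∧ dw + (-z) dy ∧ dz ∧ dw

For a 2-form omega = sum_{i<j} g_{ij} dx_i ∧ dx_j, the exterior derivative is
  d(omega) = sum_{i<j} d(g_{ij}) ∧ dx_i ∧ dx_j = sum_{i<j, k} (∂g_{ij}/∂x_k) dx_k ∧ dx_i ∧ dx_j.
Expand each term, using dx_k ∧ dx_i ∧ dx_j = sgn(permutation) dx_{(a)} ∧ dx_{(b)} ∧ dx_{(c)} with (a < b < c) sorted:
  d(w*y) includes (∂/∂w)(w*y) dw = (y) dw, which multiplied by dx ∧ dy gives (y) dx ∧ dy ∧ dw
  d(-x*z) includes (∂/∂z)(-x*z) dz = (-x) dz, which multiplied by dx ∧ dw gives (x) dx ∧ dz ∧ dw
  d(w^2 - y*z) includes (∂/∂y)(w^2 - y*z) dy = (-z) dy, which multiplied by dz ∧ dw gives (-z) dy ∧ dz ∧ dw
Collecting like 3-forms: d(omega) = (y) dx ∧ dy ∧ dw + (x) dx ∧ dz ∧ dw + (-z) dy ∧ dz ∧ dw.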